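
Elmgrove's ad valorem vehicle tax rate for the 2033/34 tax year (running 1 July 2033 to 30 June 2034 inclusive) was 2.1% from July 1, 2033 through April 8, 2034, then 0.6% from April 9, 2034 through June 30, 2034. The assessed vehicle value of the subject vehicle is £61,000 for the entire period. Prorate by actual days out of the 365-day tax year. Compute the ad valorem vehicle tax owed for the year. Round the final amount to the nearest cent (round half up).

£1,072.93

July 1, 2033 – April 8, 2034: 282 days at 2.1% → £61,000 × 2.1% × 282/365 = £989.7041
April 9 – June 30, 2034: 83 days at 0.6% → £61,000 × 0.6% × 83/365 = £83.2274
Total = £1,072.9315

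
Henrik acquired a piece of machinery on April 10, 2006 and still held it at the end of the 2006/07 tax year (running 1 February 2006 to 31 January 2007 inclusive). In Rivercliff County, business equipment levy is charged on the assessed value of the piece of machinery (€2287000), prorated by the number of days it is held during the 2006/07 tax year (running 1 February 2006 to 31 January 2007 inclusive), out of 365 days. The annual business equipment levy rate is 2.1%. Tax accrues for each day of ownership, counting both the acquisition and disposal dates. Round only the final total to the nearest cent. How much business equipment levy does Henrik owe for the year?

€39079.50

Days held (April 10, 2006 – January 31, 2007): 297 out of 365
Tax = €2287000 × 2.1% × 297/365 = €39079.5041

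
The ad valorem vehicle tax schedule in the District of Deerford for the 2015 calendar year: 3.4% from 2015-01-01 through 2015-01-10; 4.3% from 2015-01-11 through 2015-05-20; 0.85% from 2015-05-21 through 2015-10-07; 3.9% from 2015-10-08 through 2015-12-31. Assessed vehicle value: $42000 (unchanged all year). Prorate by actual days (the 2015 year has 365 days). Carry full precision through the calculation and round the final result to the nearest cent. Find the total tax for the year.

2015-01-01 to 2015-01-10: 10 days at 3.4% → $42000 × 3.4% × 10/365 = $39.1233
2015-01-11 to 2015-05-20: 130 days at 4.3% → $42000 × 4.3% × 130/365 = $643.2329
2015-05-21 to 2015-10-07: 140 days at 0.85% → $42000 × 0.85% × 140/365 = $136.9315
2015-10-08 to 2015-12-31: 85 days at 3.9% → $42000 × 3.9% × 85/365 = $381.4521
Total = $1200.7397

$1200.74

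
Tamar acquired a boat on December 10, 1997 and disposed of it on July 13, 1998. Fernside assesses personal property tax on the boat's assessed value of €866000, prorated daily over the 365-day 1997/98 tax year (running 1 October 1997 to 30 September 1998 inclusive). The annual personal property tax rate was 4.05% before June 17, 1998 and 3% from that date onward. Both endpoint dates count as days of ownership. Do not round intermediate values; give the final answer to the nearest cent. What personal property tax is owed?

€20082.90

December 10, 1997 – June 16, 1998: 189 days at 4.05% → €866000 × 4.05% × 189/365 = €18161.0877
June 17 – July 13, 1998: 27 days at 3% → €866000 × 3% × 27/365 = €1921.8082
Total = €20082.8959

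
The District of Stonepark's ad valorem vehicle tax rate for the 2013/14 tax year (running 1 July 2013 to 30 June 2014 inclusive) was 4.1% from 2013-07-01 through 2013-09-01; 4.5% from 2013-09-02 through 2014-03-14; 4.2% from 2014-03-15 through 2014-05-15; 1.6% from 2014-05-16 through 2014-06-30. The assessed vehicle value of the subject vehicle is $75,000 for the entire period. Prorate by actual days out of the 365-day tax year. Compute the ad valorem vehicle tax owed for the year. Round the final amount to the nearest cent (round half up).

$3,010.89

2013-07-01 to 2013-09-01: 63 days at 4.1% → $75,000 × 4.1% × 63/365 = $530.7534
2013-09-02 to 2014-03-14: 194 days at 4.5% → $75,000 × 4.5% × 194/365 = $1,793.8356
2014-03-15 to 2014-05-15: 62 days at 4.2% → $75,000 × 4.2% × 62/365 = $535.0685
2014-05-16 to 2014-06-30: 46 days at 1.6% → $75,000 × 1.6% × 46/365 = $151.2329
Total = $3,010.8904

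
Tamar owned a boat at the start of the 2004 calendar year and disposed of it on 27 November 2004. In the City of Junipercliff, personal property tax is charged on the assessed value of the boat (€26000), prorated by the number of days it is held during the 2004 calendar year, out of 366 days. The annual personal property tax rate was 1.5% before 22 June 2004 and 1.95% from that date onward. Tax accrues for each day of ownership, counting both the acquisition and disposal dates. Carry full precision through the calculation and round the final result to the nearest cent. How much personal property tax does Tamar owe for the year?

1 January – 21 June 2004: 173 days at 1.5% → €26000 × 1.5% × 173/366 = €184.3443
22 June – 27 November 2004: 159 days at 1.95% → €26000 × 1.95% × 159/366 = €220.2541
Total = €404.5984

€404.60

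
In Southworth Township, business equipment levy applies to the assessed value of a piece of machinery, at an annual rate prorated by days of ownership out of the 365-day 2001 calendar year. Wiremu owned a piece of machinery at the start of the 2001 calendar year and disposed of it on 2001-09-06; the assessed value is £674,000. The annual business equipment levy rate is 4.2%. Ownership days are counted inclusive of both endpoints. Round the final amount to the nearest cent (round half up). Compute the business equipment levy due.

£19,311.48

Days held (2001-01-01 to 2001-09-06): 249 out of 365
Tax = £674,000 × 4.2% × 249/365 = £19,311.4849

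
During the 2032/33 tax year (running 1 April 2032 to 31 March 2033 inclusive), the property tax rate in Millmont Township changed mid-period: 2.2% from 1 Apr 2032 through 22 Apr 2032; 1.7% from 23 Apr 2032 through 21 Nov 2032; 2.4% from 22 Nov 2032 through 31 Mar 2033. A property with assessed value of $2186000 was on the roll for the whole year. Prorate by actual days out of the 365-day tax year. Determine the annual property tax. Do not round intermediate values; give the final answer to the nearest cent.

$43270.82

1 Apr – 22 Apr 2032: 22 days at 2.2% → $2186000 × 2.2% × 22/365 = $2898.6959
23 Apr – 21 Nov 2032: 213 days at 1.7% → $2186000 × 1.7% × 213/365 = $21686.3178
22 Nov 2032 – 31 Mar 2033: 130 days at 2.4% → $2186000 × 2.4% × 130/365 = $18685.8082
Total = $43270.8219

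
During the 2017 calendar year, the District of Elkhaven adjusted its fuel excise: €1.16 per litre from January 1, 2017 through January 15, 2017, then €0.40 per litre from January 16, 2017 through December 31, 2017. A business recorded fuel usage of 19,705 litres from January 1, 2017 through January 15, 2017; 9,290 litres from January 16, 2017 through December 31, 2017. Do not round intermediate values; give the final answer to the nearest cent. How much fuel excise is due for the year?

January 1 – January 15, 2017: 19,705 litres at €1.16/litre → €22,857.80
January 16 – December 31, 2017: 9,290 litres at €0.40/litre → €3,716.00

€26,573.80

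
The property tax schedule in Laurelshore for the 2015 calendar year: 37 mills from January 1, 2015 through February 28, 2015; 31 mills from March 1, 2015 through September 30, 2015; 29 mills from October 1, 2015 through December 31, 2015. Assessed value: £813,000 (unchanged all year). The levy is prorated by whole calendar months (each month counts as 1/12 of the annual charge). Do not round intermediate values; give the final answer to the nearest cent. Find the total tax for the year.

January 1 – February 28, 2015: 2 months at 37 mills → £813,000 × 3.7% × 2/12 = £5,013.5000
March 1 – September 30, 2015: 7 months at 31 mills → £813,000 × 3.1% × 7/12 = £14,701.7500
October 1 – December 31, 2015: 3 months at 29 mills → £813,000 × 2.9% × 3/12 = £5,894.2500
Total = £25,609.5000

£25,609.50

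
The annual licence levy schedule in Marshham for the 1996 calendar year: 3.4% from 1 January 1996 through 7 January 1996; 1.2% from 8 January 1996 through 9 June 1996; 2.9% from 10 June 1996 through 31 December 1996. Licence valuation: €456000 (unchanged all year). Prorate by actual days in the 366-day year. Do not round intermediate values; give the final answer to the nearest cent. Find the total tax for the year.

€10005.84

1 January – 7 January 1996: 7 days at 3.4% → €456000 × 3.4% × 7/366 = €296.5246
8 January – 9 June 1996: 154 days at 1.2% → €456000 × 1.2% × 154/366 = €2302.4262
10 June – 31 December 1996: 205 days at 2.9% → €456000 × 2.9% × 205/366 = €7406.8852
Total = €10005.8361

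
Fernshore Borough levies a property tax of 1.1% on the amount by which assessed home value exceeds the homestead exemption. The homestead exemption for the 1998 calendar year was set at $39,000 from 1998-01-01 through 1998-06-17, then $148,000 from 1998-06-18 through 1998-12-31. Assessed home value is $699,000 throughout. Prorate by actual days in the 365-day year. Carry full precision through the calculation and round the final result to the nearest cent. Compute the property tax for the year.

$6,612.87

1998-01-01 to 1998-06-17: 168 days, exemption $39,000 → ($699,000 − $39,000) × 1.1% × 168/365 = $3,341.5890
1998-06-18 to 1998-12-31: 197 days, exemption $148,000 → ($699,000 − $148,000) × 1.1% × 197/365 = $3,271.2795
Total = $6,612.8685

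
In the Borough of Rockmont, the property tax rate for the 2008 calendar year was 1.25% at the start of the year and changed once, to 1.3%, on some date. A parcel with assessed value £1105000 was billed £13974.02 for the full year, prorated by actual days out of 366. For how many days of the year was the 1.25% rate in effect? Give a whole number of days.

Let d = days at the first rate; then 366 − d days at the second rate.
£1105000 × [1.25%·d + 1.3%·(366−d)] / 366 = £13974.02
Solving gives d = 259, so the new rate took effect on 16 September 2008.

259 days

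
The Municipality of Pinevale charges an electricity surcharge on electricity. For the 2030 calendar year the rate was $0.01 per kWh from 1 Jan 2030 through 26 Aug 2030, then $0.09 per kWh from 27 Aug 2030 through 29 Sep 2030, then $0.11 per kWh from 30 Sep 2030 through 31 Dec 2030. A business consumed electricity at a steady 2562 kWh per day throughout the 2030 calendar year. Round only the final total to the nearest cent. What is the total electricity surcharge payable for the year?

$40,146.54

1 Jan – 26 Aug 2030: 238 days × 2562 kWh/day = 609,756 kWh at $0.01/kWh → $6,097.56
27 Aug – 29 Sep 2030: 34 days × 2562 kWh/day = 87,108 kWh at $0.09/kWh → $7,839.72
30 Sep – 31 Dec 2030: 93 days × 2562 kWh/day = 238,266 kWh at $0.11/kWh → $26,209.26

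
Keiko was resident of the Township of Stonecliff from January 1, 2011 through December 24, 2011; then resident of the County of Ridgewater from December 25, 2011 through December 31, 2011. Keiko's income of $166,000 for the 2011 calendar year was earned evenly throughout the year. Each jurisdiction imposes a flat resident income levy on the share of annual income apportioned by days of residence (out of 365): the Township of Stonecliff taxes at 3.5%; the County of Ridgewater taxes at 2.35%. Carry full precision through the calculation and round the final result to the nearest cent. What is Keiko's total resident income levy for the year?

$5,773.39

The Township of Stonecliff, January 1 – December 24, 2011: 358 days → $166,000 × 3.5% × 358/365 = $5,698.5753
The County of Ridgewater, December 25 – December 31, 2011: 7 days → $166,000 × 2.35% × 7/365 = $74.8137
Total = $5,773.3890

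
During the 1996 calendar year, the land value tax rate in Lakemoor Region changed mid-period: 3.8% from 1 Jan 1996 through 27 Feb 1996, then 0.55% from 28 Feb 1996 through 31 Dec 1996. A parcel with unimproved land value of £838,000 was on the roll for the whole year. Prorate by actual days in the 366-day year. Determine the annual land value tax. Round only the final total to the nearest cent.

£8,924.93

1 Jan – 27 Feb 1996: 58 days at 3.8% → £838,000 × 3.8% × 58/366 = £5,046.3169
28 Feb – 31 Dec 1996: 308 days at 0.55% → £838,000 × 0.55% × 308/366 = £3,878.6120
Total = £8,924.9290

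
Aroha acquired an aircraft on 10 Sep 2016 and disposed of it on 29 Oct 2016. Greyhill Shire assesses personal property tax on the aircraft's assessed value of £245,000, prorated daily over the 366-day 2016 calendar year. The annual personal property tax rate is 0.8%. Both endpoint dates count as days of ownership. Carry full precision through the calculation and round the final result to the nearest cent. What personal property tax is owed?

Days held (10 Sep – 29 Oct 2016): 50 out of 366
Tax = £245,000 × 0.8% × 50/366 = £267.7596

£267.76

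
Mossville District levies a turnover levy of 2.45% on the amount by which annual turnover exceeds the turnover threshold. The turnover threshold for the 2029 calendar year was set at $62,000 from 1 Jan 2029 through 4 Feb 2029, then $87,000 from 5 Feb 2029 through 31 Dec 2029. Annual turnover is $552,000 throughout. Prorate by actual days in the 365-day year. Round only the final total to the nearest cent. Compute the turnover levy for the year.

$11,451.23

1 Jan – 4 Feb 2029: 35 days, exemption $62,000 → ($552,000 − $62,000) × 2.45% × 35/365 = $1,151.1644
5 Feb – 31 Dec 2029: 330 days, exemption $87,000 → ($552,000 − $87,000) × 2.45% × 330/365 = $10,300.0685
Total = $11,451.2329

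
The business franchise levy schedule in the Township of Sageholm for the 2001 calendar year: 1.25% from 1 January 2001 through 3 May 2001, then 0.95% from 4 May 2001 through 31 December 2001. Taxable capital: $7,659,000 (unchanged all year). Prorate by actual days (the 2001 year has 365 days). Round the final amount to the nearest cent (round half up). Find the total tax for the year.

1 January – 3 May 2001: 123 days at 1.25% → $7,659,000 × 1.25% × 123/365 = $32,262.2260
4 May – 31 December 2001: 242 days at 0.95% → $7,659,000 × 0.95% × 242/365 = $48,241.2082
Total = $80,503.4342

$80,503.43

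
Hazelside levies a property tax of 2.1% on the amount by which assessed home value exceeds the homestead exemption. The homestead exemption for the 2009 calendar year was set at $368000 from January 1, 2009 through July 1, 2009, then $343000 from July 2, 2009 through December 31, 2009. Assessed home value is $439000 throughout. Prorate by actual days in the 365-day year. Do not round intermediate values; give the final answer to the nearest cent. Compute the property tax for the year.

January 1 – July 1, 2009: 182 days, exemption $368000 → ($439000 − $368000) × 2.1% × 182/365 = $743.4575
July 2 – December 31, 2009: 183 days, exemption $343000 → ($439000 − $343000) × 2.1% × 183/365 = $1010.7616
Total = $1754.2192

$1754.22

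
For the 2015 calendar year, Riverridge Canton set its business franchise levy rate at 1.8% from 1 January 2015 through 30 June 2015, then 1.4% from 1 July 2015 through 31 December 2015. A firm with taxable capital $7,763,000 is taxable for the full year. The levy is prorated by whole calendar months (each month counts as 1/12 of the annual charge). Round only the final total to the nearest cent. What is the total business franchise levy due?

1 January – 30 June 2015: 6 months at 1.8% → $7,763,000 × 1.8% × 6/12 = $69,867.0000
1 July – 31 December 2015: 6 months at 1.4% → $7,763,000 × 1.4% × 6/12 = $54,341.0000
Total = $124,208.0000

$124,208.00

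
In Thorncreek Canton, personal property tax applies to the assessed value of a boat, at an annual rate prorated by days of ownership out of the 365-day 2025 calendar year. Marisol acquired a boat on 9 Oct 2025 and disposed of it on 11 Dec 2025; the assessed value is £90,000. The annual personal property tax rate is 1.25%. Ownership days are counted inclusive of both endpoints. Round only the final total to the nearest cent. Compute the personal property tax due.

Days held (9 Oct – 11 Dec 2025): 64 out of 365
Tax = £90,000 × 1.25% × 64/365 = £197.2603

£197.26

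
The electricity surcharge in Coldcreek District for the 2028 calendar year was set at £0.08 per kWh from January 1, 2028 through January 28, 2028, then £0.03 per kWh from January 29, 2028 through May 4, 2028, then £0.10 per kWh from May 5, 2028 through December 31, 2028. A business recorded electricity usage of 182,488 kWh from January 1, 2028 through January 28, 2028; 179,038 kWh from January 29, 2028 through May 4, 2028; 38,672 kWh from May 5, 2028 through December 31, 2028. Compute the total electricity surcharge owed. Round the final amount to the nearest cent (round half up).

January 1 – January 28, 2028: 182,488 kWh at £0.08/kWh → £14599.04
January 29 – May 4, 2028: 179,038 kWh at £0.03/kWh → £5371.14
May 5 – December 31, 2028: 38,672 kWh at £0.10/kWh → £3867.20

£23837.38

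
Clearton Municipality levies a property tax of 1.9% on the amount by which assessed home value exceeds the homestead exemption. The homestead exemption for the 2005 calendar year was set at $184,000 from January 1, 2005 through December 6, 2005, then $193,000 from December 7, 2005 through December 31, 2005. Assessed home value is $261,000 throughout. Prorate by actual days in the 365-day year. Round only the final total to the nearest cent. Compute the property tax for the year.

January 1 – December 6, 2005: 340 days, exemption $184,000 → ($261,000 − $184,000) × 1.9% × 340/365 = $1,362.7945
December 7 – December 31, 2005: 25 days, exemption $193,000 → ($261,000 − $193,000) × 1.9% × 25/365 = $88.4932
Total = $1,451.2877

$1,451.29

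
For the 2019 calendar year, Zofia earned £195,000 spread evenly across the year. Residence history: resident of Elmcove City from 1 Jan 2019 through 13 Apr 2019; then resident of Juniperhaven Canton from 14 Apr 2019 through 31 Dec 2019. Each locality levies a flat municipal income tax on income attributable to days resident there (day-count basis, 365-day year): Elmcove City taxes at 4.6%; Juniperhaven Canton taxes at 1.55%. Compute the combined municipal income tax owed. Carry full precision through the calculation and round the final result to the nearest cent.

Elmcove City, 1 Jan – 13 Apr 2019: 103 days → £195,000 × 4.6% × 103/365 = £2,531.2603
Juniperhaven Canton, 14 Apr – 31 Dec 2019: 262 days → £195,000 × 1.55% × 262/365 = £2,169.5753
Total = £4,700.8356

£4,700.84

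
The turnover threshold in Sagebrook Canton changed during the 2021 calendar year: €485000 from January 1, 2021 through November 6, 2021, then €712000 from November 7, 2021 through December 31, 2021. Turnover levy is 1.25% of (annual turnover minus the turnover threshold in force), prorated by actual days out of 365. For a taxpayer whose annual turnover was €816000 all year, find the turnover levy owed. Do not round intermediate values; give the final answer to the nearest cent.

€3709.93

January 1 – November 6, 2021: 310 days, exemption €485000 → (€816000 − €485000) × 1.25% × 310/365 = €3514.0411
November 7 – December 31, 2021: 55 days, exemption €712000 → (€816000 − €712000) × 1.25% × 55/365 = €195.8904
Total = €3709.9315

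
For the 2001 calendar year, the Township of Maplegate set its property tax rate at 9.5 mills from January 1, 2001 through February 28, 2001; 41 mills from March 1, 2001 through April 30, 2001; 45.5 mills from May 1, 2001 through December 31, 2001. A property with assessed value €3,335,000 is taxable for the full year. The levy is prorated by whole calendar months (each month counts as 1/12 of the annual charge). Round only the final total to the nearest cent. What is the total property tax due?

January 1 – February 28, 2001: 2 months at 9.5 mills → €3,335,000 × 0.95% × 2/12 = €5,280.4167
March 1 – April 30, 2001: 2 months at 41 mills → €3,335,000 × 4.1% × 2/12 = €22,789.1667
May 1 – December 31, 2001: 8 months at 45.5 mills → €3,335,000 × 4.55% × 8/12 = €101,161.6667
Total = €129,231.2500

€129,231.25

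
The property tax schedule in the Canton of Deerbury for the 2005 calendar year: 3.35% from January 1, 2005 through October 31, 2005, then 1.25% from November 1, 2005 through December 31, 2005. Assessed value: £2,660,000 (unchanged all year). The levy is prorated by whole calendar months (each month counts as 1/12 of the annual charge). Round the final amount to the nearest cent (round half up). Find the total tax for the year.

January 1 – October 31, 2005: 10 months at 3.35% → £2,660,000 × 3.35% × 10/12 = £74,258.3333
November 1 – December 31, 2005: 2 months at 1.25% → £2,660,000 × 1.25% × 2/12 = £5,541.6667
Total = £79,800.0000

£79,800.00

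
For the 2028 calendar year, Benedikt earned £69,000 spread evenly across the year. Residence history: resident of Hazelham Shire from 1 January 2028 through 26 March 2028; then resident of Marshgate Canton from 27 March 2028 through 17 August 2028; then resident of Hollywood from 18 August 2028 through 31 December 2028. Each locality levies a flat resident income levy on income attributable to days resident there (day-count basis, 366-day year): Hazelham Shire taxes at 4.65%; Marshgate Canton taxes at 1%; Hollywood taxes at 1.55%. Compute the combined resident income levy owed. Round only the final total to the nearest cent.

£1,422.80

Hazelham Shire, 1 January – 26 March 2028: 86 days → £69,000 × 4.65% × 86/366 = £753.9098
Marshgate Canton, 27 March – 17 August 2028: 144 days → £69,000 × 1% × 144/366 = £271.4754
Hollywood, 18 August – 31 December 2028: 136 days → £69,000 × 1.55% × 136/366 = £397.4098
Total = £1,422.7951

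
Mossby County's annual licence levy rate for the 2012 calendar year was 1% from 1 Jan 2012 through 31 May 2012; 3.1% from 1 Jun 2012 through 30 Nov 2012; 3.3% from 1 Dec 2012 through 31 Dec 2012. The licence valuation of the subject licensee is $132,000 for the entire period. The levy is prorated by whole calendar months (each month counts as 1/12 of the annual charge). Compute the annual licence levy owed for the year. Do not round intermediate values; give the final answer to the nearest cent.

1 Jan – 31 May 2012: 5 months at 1% → $132,000 × 1% × 5/12 = $550.0000
1 Jun – 30 Nov 2012: 6 months at 3.1% → $132,000 × 3.1% × 6/12 = $2,046.0000
1 Dec – 31 Dec 2012: 1 month at 3.3% → $132,000 × 3.3% × 1/12 = $363.0000
Total = $2,959.0000

$2,959.00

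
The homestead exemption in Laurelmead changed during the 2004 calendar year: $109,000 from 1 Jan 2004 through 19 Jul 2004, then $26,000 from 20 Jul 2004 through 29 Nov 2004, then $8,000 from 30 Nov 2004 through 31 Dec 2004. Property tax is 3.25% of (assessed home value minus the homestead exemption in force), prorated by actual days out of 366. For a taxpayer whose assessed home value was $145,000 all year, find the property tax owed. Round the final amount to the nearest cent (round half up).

$2,437.23

1 Jan – 19 Jul 2004: 201 days, exemption $109,000 → ($145,000 − $109,000) × 3.25% × 201/366 = $642.5410
20 Jul – 29 Nov 2004: 133 days, exemption $26,000 → ($145,000 − $26,000) × 3.25% × 133/366 = $1,405.4030
30 Nov – 31 Dec 2004: 32 days, exemption $8,000 → ($145,000 − $8,000) × 3.25% × 32/366 = $389.2896
Total = $2,437.2336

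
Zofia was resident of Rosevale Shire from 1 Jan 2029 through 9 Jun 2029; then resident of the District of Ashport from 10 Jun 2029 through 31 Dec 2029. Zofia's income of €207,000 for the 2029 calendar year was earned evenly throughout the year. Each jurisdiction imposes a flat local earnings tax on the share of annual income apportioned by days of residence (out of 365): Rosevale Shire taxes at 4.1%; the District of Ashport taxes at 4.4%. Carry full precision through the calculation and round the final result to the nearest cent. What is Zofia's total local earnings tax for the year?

Rosevale Shire, 1 Jan – 9 Jun 2029: 160 days → €207,000 × 4.1% × 160/365 = €3,720.3288
The District of Ashport, 10 Jun – 31 Dec 2029: 205 days → €207,000 × 4.4% × 205/365 = €5,115.4521
Total = €8,835.7808

€8,835.78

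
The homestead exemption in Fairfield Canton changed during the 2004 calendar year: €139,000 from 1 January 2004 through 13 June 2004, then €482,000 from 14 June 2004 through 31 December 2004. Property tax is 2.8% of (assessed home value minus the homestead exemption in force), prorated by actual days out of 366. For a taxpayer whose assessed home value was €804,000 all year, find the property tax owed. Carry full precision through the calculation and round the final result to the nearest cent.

€13,345.67

1 January – 13 June 2004: 165 days, exemption €139,000 → (€804,000 − €139,000) × 2.8% × 165/366 = €8,394.2623
14 June – 31 December 2004: 201 days, exemption €482,000 → (€804,000 − €482,000) × 2.8% × 201/366 = €4,951.4098
Total = €13,345.6721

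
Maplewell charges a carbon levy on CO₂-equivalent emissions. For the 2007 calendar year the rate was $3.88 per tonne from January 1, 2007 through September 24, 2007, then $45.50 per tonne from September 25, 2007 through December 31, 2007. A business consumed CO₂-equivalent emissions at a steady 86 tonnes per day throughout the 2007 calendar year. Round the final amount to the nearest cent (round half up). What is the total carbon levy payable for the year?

January 1 – September 24, 2007: 267 days × 86 tonnes/day = 22,962 tonnes at $3.88/tonne → $89,092.56
September 25 – December 31, 2007: 98 days × 86 tonnes/day = 8,428 tonnes at $45.50/tonne → $383,474.00

$472,566.56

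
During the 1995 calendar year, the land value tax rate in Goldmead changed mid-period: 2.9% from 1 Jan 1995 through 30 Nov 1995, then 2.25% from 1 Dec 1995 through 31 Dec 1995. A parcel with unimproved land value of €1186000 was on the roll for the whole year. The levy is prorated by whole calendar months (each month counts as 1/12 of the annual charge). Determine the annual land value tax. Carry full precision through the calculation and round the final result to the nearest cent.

1 Jan – 30 Nov 1995: 11 months at 2.9% → €1186000 × 2.9% × 11/12 = €31527.8333
1 Dec – 31 Dec 1995: 1 month at 2.25% → €1186000 × 2.25% × 1/12 = €2223.7500
Total = €33751.5833

€33751.58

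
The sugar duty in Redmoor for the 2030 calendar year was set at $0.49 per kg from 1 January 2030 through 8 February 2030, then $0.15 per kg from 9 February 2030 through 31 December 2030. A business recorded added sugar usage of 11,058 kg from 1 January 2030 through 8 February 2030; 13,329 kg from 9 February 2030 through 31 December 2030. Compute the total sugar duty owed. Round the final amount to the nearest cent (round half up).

1 January – 8 February 2030: 11,058 kg at $0.49/kg → $5,418.42
9 February – 31 December 2030: 13,329 kg at $0.15/kg → $1,999.35

$7,417.77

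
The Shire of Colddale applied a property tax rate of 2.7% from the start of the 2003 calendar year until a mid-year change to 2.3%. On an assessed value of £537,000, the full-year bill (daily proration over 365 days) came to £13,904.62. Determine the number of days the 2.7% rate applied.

264 days

Let d = days at the first rate; then 365 − d days at the second rate.
£537,000 × [2.7%·d + 2.3%·(365−d)] / 365 = £13,904.62
Solving gives d = 264, so the new rate took effect on 22 Sep 2003.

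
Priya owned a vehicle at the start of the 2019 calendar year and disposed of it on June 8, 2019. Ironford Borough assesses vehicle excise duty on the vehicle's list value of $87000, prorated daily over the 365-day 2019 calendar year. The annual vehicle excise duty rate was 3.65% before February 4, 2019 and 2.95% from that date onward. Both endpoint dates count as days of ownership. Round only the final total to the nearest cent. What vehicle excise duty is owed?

$1174.74

January 1 – February 3, 2019: 34 days at 3.65% → $87000 × 3.65% × 34/365 = $295.8000
February 4 – June 8, 2019: 125 days at 2.95% → $87000 × 2.95% × 125/365 = $878.9384
Total = $1174.7384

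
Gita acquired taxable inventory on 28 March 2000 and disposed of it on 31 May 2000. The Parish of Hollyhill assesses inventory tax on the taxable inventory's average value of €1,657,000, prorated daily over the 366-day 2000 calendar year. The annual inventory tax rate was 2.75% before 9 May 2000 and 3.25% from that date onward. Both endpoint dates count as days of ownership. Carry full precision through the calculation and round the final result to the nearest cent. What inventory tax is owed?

€8,613.23

28 March – 8 May 2000: 42 days at 2.75% → €1,657,000 × 2.75% × 42/366 = €5,229.0574
9 May – 31 May 2000: 23 days at 3.25% → €1,657,000 × 3.25% × 23/366 = €3,384.1735
Total = €8,613.2309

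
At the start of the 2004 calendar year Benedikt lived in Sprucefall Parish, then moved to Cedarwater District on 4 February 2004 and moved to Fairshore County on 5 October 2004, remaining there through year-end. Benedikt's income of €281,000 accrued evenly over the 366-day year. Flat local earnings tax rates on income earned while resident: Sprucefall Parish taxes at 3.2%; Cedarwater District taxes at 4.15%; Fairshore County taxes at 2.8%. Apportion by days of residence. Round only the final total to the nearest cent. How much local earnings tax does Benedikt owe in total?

€10,501.42

Sprucefall Parish, 1 January – 3 February 2004: 34 days → €281,000 × 3.2% × 34/366 = €835.3224
Cedarwater District, 4 February – 4 October 2004: 244 days → €281,000 × 4.15% × 244/366 = €7,774.3333
Fairshore County, 5 October – 31 December 2004: 88 days → €281,000 × 2.8% × 88/366 = €1,891.7596
Total = €10,501.4153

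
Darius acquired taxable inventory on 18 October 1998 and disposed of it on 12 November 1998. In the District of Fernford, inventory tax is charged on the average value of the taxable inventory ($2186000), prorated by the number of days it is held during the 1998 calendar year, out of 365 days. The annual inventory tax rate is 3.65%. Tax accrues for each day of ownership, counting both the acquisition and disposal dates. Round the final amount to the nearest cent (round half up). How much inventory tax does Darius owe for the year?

Days held (18 October – 12 November 1998): 26 out of 365
Tax = $2186000 × 3.65% × 26/365 = $5683.6000

$5683.60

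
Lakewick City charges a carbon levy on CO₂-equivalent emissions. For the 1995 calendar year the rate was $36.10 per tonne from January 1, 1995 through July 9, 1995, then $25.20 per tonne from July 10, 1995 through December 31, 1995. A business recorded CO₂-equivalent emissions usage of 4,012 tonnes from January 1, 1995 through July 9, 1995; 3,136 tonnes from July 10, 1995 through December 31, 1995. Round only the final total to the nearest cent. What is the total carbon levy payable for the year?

January 1 – July 9, 1995: 4,012 tonnes at $36.10/tonne → $144,833.20
July 10 – December 31, 1995: 3,136 tonnes at $25.20/tonne → $79,027.20

$223,860.40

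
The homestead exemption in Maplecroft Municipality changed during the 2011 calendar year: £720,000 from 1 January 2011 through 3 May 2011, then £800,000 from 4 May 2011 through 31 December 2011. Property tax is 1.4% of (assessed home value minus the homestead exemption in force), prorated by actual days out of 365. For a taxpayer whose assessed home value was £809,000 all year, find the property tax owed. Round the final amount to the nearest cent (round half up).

1 January – 3 May 2011: 123 days, exemption £720,000 → (£809,000 − £720,000) × 1.4% × 123/365 = £419.8849
4 May – 31 December 2011: 242 days, exemption £800,000 → (£809,000 − £800,000) × 1.4% × 242/365 = £83.5397
Total = £503.4247

£503.42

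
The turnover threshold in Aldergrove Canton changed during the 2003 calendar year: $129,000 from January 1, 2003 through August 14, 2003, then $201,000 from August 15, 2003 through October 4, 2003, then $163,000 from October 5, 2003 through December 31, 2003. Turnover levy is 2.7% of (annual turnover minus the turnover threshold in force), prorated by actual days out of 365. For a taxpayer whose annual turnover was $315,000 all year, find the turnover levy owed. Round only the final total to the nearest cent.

$4,529.05

January 1 – August 14, 2003: 226 days, exemption $129,000 → ($315,000 − $129,000) × 2.7% × 226/365 = $3,109.5123
August 15 – October 4, 2003: 51 days, exemption $201,000 → ($315,000 − $201,000) × 2.7% × 51/365 = $430.0767
October 5 – December 31, 2003: 88 days, exemption $163,000 → ($315,000 − $163,000) × 2.7% × 88/365 = $989.4575
Total = $4,529.0466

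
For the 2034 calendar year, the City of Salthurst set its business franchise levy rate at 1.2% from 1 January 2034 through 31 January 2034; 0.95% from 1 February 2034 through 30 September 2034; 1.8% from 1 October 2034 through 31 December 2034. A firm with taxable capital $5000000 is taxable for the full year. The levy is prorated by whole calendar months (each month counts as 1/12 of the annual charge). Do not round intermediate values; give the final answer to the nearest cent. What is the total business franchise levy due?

$59166.67

1 January – 31 January 2034: 1 month at 1.2% → $5000000 × 1.2% × 1/12 = $5000.0000
1 February – 30 September 2034: 8 months at 0.95% → $5000000 × 0.95% × 8/12 = $31666.6667
1 October – 31 December 2034: 3 months at 1.8% → $5000000 × 1.8% × 3/12 = $22500.0000
Total = $59166.6667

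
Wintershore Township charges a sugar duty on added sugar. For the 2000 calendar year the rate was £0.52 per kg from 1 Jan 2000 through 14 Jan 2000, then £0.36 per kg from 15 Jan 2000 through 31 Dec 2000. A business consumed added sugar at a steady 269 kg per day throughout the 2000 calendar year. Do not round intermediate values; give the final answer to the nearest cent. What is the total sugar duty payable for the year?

1 Jan – 14 Jan 2000: 14 days × 269 kg/day = 3,766 kg at £0.52/kg → £1,958.32
15 Jan – 31 Dec 2000: 352 days × 269 kg/day = 94,688 kg at £0.36/kg → £34,087.68

£36,046.00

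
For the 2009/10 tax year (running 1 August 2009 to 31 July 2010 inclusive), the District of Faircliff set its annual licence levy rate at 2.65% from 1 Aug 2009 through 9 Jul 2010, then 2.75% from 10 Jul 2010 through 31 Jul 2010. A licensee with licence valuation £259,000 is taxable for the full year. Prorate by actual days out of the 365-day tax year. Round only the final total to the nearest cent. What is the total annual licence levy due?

1 Aug 2009 – 9 Jul 2010: 343 days at 2.65% → £259,000 × 2.65% × 343/365 = £6,449.8096
10 Jul – 31 Jul 2010: 22 days at 2.75% → £259,000 × 2.75% × 22/365 = £429.3014
Total = £6,879.1110

£6,879.11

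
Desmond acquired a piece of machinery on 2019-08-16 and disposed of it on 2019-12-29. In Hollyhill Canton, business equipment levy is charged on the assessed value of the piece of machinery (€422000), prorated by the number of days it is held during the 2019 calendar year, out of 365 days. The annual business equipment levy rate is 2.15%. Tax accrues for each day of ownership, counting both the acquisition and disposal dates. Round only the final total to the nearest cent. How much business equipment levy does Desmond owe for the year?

€3380.62

Days held (2019-08-16 to 2019-12-29): 136 out of 365
Tax = €422000 × 2.15% × 136/365 = €3380.6247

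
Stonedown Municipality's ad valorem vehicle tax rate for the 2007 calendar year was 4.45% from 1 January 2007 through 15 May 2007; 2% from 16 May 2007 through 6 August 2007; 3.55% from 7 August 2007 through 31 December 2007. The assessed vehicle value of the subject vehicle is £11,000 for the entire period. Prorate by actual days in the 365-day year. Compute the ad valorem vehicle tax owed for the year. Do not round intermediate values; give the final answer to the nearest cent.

1 January – 15 May 2007: 135 days at 4.45% → £11,000 × 4.45% × 135/365 = £181.0479
16 May – 6 August 2007: 83 days at 2% → £11,000 × 2% × 83/365 = £50.0274
7 August – 31 December 2007: 147 days at 3.55% → £11,000 × 3.55% × 147/365 = £157.2699
Total = £388.3452

£388.35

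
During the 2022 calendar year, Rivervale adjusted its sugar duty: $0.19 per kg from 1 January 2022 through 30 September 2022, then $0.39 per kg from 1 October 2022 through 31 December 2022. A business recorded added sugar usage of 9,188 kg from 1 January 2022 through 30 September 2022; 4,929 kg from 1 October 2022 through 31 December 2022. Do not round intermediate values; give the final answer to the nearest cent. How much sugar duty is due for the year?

$3,668.03

1 January – 30 September 2022: 9,188 kg at $0.19/kg → $1,745.72
1 October – 31 December 2022: 4,929 kg at $0.39/kg → $1,922.31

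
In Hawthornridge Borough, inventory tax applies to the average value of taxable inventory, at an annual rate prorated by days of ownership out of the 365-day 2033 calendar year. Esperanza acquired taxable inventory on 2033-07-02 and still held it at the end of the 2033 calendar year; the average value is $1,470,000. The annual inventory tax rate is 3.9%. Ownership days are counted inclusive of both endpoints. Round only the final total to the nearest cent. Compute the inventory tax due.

$28,743.53

Days held (2033-07-02 to 2033-12-31): 183 out of 365
Tax = $1,470,000 × 3.9% × 183/365 = $28,743.5342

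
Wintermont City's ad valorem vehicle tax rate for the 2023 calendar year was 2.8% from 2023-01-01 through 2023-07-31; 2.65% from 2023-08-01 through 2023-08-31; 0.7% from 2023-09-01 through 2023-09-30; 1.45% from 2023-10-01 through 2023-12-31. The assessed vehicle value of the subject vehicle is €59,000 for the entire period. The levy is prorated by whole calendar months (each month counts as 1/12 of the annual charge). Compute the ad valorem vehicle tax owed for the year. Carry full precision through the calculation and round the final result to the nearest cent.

€1,342.25

2023-01-01 to 2023-07-31: 7 months at 2.8% → €59,000 × 2.8% × 7/12 = €963.6667
2023-08-01 to 2023-08-31: 1 month at 2.65% → €59,000 × 2.65% × 1/12 = €130.2917
2023-09-01 to 2023-09-30: 1 month at 0.7% → €59,000 × 0.7% × 1/12 = €34.4167
2023-10-01 to 2023-12-31: 3 months at 1.45% → €59,000 × 1.45% × 3/12 = €213.8750
Total = €1,342.2500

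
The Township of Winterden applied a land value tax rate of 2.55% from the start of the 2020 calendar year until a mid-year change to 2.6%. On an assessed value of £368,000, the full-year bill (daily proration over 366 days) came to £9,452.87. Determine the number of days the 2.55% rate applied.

229 days

Let d = days at the first rate; then 366 − d days at the second rate.
£368,000 × [2.55%·d + 2.6%·(366−d)] / 366 = £9,452.87
Solving gives d = 229, so the new rate took effect on 17 Aug 2020.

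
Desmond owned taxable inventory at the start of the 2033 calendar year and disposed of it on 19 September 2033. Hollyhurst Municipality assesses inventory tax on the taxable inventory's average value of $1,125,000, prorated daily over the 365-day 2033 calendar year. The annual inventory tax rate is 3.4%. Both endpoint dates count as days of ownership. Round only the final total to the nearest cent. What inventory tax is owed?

$27,456.16

Days held (1 January – 19 September 2033): 262 out of 365
Tax = $1,125,000 × 3.4% × 262/365 = $27,456.1644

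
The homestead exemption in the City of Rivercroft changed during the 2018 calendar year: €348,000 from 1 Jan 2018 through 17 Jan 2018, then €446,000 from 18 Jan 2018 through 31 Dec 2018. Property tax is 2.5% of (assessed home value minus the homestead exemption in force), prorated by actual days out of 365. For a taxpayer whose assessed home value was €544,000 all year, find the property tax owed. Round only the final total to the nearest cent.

€2,564.11

1 Jan – 17 Jan 2018: 17 days, exemption €348,000 → (€544,000 − €348,000) × 2.5% × 17/365 = €228.2192
18 Jan – 31 Dec 2018: 348 days, exemption €446,000 → (€544,000 − €446,000) × 2.5% × 348/365 = €2,335.8904
Total = €2,564.1096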